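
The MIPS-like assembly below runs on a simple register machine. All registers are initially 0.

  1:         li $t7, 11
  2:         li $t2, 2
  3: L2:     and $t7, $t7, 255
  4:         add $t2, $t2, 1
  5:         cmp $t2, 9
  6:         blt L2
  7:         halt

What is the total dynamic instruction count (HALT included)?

31

li $t7, 11 → $t7=11
li $t2, 2 → $t2=2
and $t7, $t7, 255 → $t7=11&255=11
add $t2, $t2, 1 → $t2=2+1=3
cmp $t2, 9  (cmp 3,9)
blt L2: taken
and $t7, $t7, 255 → $t7=11&255=11
add $t2, $t2, 1 → $t2=3+1=4
cmp $t2, 9  (cmp 4,9)
blt L2: taken
and $t7, $t7, 255 → $t7=11&255=11
add $t2, $t2, 1 → $t2=4+1=5
cmp $t2, 9  (cmp 5,9)
blt L2: taken
and $t7, $t7, 255 → $t7=11&255=11
add $t2, $t2, 1 → $t2=5+1=6
cmp $t2, 9  (cmp 6,9)
blt L2: taken
and $t7, $t7, 255 → $t7=11&255=11
add $t2, $t2, 1 → $t2=6+1=7
cmp $t2, 9  (cmp 7,9)
blt L2: taken
and $t7, $t7, 255 → $t7=11&255=11
add $t2, $t2, 1 → $t2=7+1=8
cmp $t2, 9  (cmp 8,9)
blt L2: taken
and $t7, $t7, 255 → $t7=11&255=11
add $t2, $t2, 1 → $t2=8+1=9
cmp $t2, 9  (cmp 9,9)
blt L2: not taken
halt.
Total executed instructions: 31.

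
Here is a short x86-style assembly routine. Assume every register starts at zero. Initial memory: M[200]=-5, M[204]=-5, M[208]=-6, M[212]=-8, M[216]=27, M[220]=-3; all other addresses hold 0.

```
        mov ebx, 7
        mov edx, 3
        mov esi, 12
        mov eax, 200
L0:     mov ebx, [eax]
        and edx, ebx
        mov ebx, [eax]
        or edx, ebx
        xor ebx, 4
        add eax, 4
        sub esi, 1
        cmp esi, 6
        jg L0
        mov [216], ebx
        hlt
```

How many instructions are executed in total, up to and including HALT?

60

ebx=7
edx=3
esi=12
eax=200
ebx=M[200]=-5
edx=3&(-5)=3
ebx=M[200]=-5
edx=3|(-5)=-5
ebx=(-5)^4=-1
eax=200+4=204
esi=12-1=11
cmp esi, 6  (cmp 11,6)
jg L0: taken
ebx=M[204]=-5
edx=(-5)&(-5)=-5
ebx=M[204]=-5
edx=(-5)|(-5)=-5
ebx=(-5)^4=-1
eax=204+4=208
esi=11-1=10
cmp esi, 6  (cmp 10,6)
jg L0: taken
ebx=M[208]=-6
edx=(-5)&(-6)=-6
ebx=M[208]=-6
edx=(-6)|(-6)=-6
ebx=(-6)^4=-2
eax=208+4=212
esi=10-1=9
cmp esi, 6  (cmp 9,6)
jg L0: taken
ebx=M[212]=-8
edx=(-6)&(-8)=-8
ebx=M[212]=-8
edx=(-8)|(-8)=-8
ebx=(-8)^4=-4
eax=212+4=216
esi=9-1=8
cmp esi, 6  (cmp 8,6)
jg L0: taken
ebx=M[216]=27
edx=(-8)&27=24
ebx=M[216]=27
edx=24|27=27
ebx=27^4=31
eax=216+4=220
esi=8-1=7
cmp esi, 6  (cmp 7,6)
jg L0: taken
ebx=M[220]=-3
edx=27&(-3)=25
ebx=M[220]=-3
edx=25|(-3)=-3
ebx=(-3)^4=-7
eax=220+4=224
esi=7-1=6
cmp esi, 6  (cmp 6,6)
jg L0: not taken
mov [216], ebx → M[216]=-7
halt.
Total executed instructions: 60.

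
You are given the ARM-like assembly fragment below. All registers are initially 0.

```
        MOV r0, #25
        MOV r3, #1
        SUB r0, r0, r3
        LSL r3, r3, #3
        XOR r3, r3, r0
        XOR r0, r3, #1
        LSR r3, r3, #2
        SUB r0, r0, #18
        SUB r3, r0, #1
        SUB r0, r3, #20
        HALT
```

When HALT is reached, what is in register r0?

MOV r0, #25 → r0=25
MOV r3, #1 → r3=1
SUB r0, r0, r3 → r0=25-1=24
LSL r3, r3, #3 → r3=1<<3=8
XOR r3, r3, r0 → r3=8^24=16
XOR r0, r3, #1 → r0=16^1=17
LSR r3, r3, #2 → r3=16>>2=4
SUB r0, r0, #18 → r0=17-18=-1
SUB r3, r0, #1 → r3=(-1)-1=-2
SUB r0, r3, #20 → r0=(-2)-20=-22
halt.

-22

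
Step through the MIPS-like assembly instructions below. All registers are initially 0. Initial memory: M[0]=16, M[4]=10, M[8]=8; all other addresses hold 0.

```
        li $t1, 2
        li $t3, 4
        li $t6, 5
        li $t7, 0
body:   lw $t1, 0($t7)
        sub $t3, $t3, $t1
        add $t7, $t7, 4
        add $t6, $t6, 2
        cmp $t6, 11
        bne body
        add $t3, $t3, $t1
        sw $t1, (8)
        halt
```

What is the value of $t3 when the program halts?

-22

$t1=2
$t3=4
$t6=5
$t7=0
$t1=M[0]=16
$t3=4-16=-12
$t7=0+4=4
$t6=5+2=7
cmp $t6, 11  (cmp 7,11)
bne body: taken
$t1=M[4]=10
$t3=(-12)-10=-22
$t7=4+4=8
$t6=7+2=9
cmp $t6, 11  (cmp 9,11)
bne body: taken
$t1=M[8]=8
$t3=(-22)-8=-30
$t7=8+4=12
$t6=9+2=11
cmp $t6, 11  (cmp 11,11)
bne body: not taken
$t3=(-30)+8=-22
sw $t1, (8) → M[8]=8
halt.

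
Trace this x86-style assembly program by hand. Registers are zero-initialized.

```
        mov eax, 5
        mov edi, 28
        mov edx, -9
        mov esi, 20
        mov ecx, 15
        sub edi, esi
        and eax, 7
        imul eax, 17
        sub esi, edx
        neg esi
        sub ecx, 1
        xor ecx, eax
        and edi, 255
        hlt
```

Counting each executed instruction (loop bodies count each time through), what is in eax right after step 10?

eax=5
edi=28
edx=-9
esi=20
ecx=15
edi=28-20=8
eax=5&7=5
eax=5*17=85
esi=20-(-9)=29
esi=-(29)=-29
After step 10: eax = 85.

85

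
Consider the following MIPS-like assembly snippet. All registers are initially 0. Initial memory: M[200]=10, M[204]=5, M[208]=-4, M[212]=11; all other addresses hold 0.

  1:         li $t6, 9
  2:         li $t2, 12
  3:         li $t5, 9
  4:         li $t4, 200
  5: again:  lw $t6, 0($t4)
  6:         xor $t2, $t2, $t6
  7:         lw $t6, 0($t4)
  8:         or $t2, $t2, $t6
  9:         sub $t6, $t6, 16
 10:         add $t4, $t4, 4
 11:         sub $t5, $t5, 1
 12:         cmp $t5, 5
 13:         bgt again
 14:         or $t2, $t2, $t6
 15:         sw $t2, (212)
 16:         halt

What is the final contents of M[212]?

-1

after li $t6, 9: $t6=9
after li $t2, 12: $t2=12
after li $t5, 9: $t5=9
after li $t4, 200: $t4=200
after lw $t6, 0($t4): $t6=M[200]=10
after xor $t2, $t2, $t6: $t2=12^10=6
after lw $t6, 0($t4): $t6=M[200]=10
after or $t2, $t2, $t6: $t2=6|10=14
after sub $t6, $t6, 16: $t6=10-16=-6
after add $t4, $t4, 4: $t4=200+4=204
after sub $t5, $t5, 1: $t5=9-1=8
cmp $t5, 5  (cmp 8,5)
bgt again: taken
after lw $t6, 0($t4): $t6=M[204]=5
after xor $t2, $t2, $t6: $t2=14^5=11
after lw $t6, 0($t4): $t6=M[204]=5
after or $t2, $t2, $t6: $t2=11|5=15
after sub $t6, $t6, 16: $t6=5-16=-11
after add $t4, $t4, 4: $t4=204+4=208
after sub $t5, $t5, 1: $t5=8-1=7
cmp $t5, 5  (cmp 7,5)
bgt again: taken
after lw $t6, 0($t4): $t6=M[208]=-4
after xor $t2, $t2, $t6: $t2=15^(-4)=-13
after lw $t6, 0($t4): $t6=M[208]=-4
after or $t2, $t2, $t6: $t2=(-13)|(-4)=-1
after sub $t6, $t6, 16: $t6=(-4)-16=-20
after add $t4, $t4, 4: $t4=208+4=212
after sub $t5, $t5, 1: $t5=7-1=6
cmp $t5, 5  (cmp 6,5)
bgt again: taken
after lw $t6, 0($t4): $t6=M[212]=11
after xor $t2, $t2, $t6: $t2=(-1)^11=-12
after lw $t6, 0($t4): $t6=M[212]=11
after or $t2, $t2, $t6: $t2=(-12)|11=-1
after sub $t6, $t6, 16: $t6=11-16=-5
after add $t4, $t4, 4: $t4=212+4=216
after sub $t5, $t5, 1: $t5=6-1=5
cmp $t5, 5  (cmp 5,5)
bgt again: not taken
after or $t2, $t2, $t6: $t2=(-1)|(-5)=-1
sw $t2, (212) → M[212]=-1
halt.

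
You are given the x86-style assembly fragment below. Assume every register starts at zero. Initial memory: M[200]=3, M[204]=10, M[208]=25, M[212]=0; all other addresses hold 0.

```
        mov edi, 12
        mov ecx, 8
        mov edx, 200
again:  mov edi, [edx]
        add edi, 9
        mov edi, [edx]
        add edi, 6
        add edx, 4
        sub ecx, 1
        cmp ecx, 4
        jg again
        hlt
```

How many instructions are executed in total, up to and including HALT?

36

mov edi, 12 → edi=12
mov ecx, 8 → ecx=8
mov edx, 200 → edx=200
mov edi, [edx] → edi=M[200]=3
add edi, 9 → edi=3+9=12
mov edi, [edx] → edi=M[200]=3
add edi, 6 → edi=3+6=9
add edx, 4 → edx=200+4=204
sub ecx, 1 → ecx=8-1=7
cmp ecx, 4  (cmp 7,4)
jg again: taken
mov edi, [edx] → edi=M[204]=10
add edi, 9 → edi=10+9=19
mov edi, [edx] → edi=M[204]=10
add edi, 6 → edi=10+6=16
add edx, 4 → edx=204+4=208
sub ecx, 1 → ecx=7-1=6
cmp ecx, 4  (cmp 6,4)
jg again: taken
mov edi, [edx] → edi=M[208]=25
add edi, 9 → edi=25+9=34
mov edi, [edx] → edi=M[208]=25
add edi, 6 → edi=25+6=31
add edx, 4 → edx=208+4=212
sub ecx, 1 → ecx=6-1=5
cmp ecx, 4  (cmp 5,4)
jg again: taken
mov edi, [edx] → edi=M[212]=0
add edi, 9 → edi=0+9=9
mov edi, [edx] → edi=M[212]=0
add edi, 6 → edi=0+6=6
add edx, 4 → edx=212+4=216
sub ecx, 1 → ecx=5-1=4
cmp ecx, 4  (cmp 4,4)
jg again: not taken
halt.
Total executed instructions: 36.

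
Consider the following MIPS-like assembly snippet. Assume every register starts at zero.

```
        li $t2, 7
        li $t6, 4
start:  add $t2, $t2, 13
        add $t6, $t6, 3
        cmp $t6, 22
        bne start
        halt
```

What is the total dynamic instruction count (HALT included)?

after li $t2, 7: $t2=7
after li $t6, 4: $t6=4
after add $t2, $t2, 13: $t2=7+13=20
after add $t6, $t6, 3: $t6=4+3=7
cmp $t6, 22  (cmp 7,22)
bne start: taken
after add $t2, $t2, 13: $t2=20+13=33
after add $t6, $t6, 3: $t6=7+3=10
cmp $t6, 22  (cmp 10,22)
bne start: taken
after add $t2, $t2, 13: $t2=33+13=46
after add $t6, $t6, 3: $t6=10+3=13
cmp $t6, 22  (cmp 13,22)
bne start: taken
after add $t2, $t2, 13: $t2=46+13=59
after add $t6, $t6, 3: $t6=13+3=16
cmp $t6, 22  (cmp 16,22)
bne start: taken
after add $t2, $t2, 13: $t2=59+13=72
after add $t6, $t6, 3: $t6=16+3=19
cmp $t6, 22  (cmp 19,22)
bne start: taken
after add $t2, $t2, 13: $t2=72+13=85
after add $t6, $t6, 3: $t6=19+3=22
cmp $t6, 22  (cmp 22,22)
bne start: not taken
halt.
Total executed instructions: 27.

27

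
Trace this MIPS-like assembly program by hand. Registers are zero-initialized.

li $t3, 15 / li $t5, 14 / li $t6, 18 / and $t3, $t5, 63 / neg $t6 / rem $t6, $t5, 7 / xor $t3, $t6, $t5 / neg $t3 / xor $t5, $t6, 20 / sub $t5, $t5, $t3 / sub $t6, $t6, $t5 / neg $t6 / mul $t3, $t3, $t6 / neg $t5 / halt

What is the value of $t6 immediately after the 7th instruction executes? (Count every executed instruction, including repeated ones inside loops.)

0

after li $t3, 15: $t3=15
after li $t5, 14: $t5=14
after li $t6, 18: $t6=18
after and $t3, $t5, 63: $t3=14&63=14
after neg $t6: $t6=-(18)=-18
after rem $t6, $t5, 7: $t6=14%7=0
after xor $t3, $t6, $t5: $t3=0^14=14
After step 7: $t6 = 0.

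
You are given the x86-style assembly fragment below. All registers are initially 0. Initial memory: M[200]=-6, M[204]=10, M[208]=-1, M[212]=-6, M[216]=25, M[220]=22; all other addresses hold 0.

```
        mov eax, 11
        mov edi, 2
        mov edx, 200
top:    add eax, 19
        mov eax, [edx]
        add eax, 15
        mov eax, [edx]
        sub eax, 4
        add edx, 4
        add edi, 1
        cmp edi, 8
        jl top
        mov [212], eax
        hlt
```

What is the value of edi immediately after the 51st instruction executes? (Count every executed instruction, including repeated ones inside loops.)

7

eax=11
edi=2
edx=200
eax=11+19=30
eax=M[200]=-6
eax=(-6)+15=9
eax=M[200]=-6
eax=(-6)-4=-10
edx=200+4=204
edi=2+1=3
cmp edi, 8  (cmp 3,8)
jl top: taken
eax=(-10)+19=9
eax=M[204]=10
eax=10+15=25
eax=M[204]=10
eax=10-4=6
edx=204+4=208
edi=3+1=4
cmp edi, 8  (cmp 4,8)
jl top: taken
eax=6+19=25
eax=M[208]=-1
eax=(-1)+15=14
eax=M[208]=-1
eax=(-1)-4=-5
edx=208+4=212
edi=4+1=5
cmp edi, 8  (cmp 5,8)
jl top: taken
eax=(-5)+19=14
eax=M[212]=-6
eax=(-6)+15=9
eax=M[212]=-6
eax=(-6)-4=-10
edx=212+4=216
edi=5+1=6
cmp edi, 8  (cmp 6,8)
jl top: taken
eax=(-10)+19=9
eax=M[216]=25
eax=25+15=40
eax=M[216]=25
eax=25-4=21
edx=216+4=220
edi=6+1=7
cmp edi, 8  (cmp 7,8)
jl top: taken
eax=21+19=40
eax=M[220]=22
eax=22+15=37
After step 51: edi = 7.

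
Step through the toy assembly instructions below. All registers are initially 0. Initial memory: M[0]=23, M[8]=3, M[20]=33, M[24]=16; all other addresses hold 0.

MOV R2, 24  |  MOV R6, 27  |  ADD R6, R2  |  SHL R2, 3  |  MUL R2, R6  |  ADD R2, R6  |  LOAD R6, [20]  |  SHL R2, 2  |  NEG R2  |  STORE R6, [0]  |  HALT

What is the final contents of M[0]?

R2=24
R6=27
R6=27+24=51
R2=24<<3=192
R2=192*51=9792
R2=9792+51=9843
R6=M[20]=33
R2=9843<<2=39372
R2=-(39372)=-39372
STORE R6, [0] → M[0]=33
halt.

33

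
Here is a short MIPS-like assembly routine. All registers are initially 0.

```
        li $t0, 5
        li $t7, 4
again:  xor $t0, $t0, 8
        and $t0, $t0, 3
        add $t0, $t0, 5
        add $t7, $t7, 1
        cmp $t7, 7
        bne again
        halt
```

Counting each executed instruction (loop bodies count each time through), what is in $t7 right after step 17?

6

after li $t0, 5: $t0=5
after li $t7, 4: $t7=4
after xor $t0, $t0, 8: $t0=5^8=13
after and $t0, $t0, 3: $t0=13&3=1
after add $t0, $t0, 5: $t0=1+5=6
after add $t7, $t7, 1: $t7=4+1=5
cmp $t7, 7  (cmp 5,7)
bne again: taken
after xor $t0, $t0, 8: $t0=6^8=14
after and $t0, $t0, 3: $t0=14&3=2
after add $t0, $t0, 5: $t0=2+5=7
after add $t7, $t7, 1: $t7=5+1=6
cmp $t7, 7  (cmp 6,7)
bne again: taken
after xor $t0, $t0, 8: $t0=7^8=15
after and $t0, $t0, 3: $t0=15&3=3
after add $t0, $t0, 5: $t0=3+5=8
After step 17: $t7 = 6.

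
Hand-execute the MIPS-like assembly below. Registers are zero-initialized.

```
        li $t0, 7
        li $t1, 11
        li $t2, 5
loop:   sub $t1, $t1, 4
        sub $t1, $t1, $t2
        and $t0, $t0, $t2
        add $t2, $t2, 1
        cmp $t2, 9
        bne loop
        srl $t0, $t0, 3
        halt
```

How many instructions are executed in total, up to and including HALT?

$t0=7
$t1=11
$t2=5
$t1=11-4=7
$t1=7-5=2
$t0=7&5=5
$t2=5+1=6
cmp $t2, 9  (cmp 6,9)
bne loop: taken
$t1=2-4=-2
$t1=(-2)-6=-8
$t0=5&6=4
$t2=6+1=7
cmp $t2, 9  (cmp 7,9)
bne loop: taken
$t1=(-8)-4=-12
$t1=(-12)-7=-19
$t0=4&7=4
$t2=7+1=8
cmp $t2, 9  (cmp 8,9)
bne loop: taken
$t1=(-19)-4=-23
$t1=(-23)-8=-31
$t0=4&8=0
$t2=8+1=9
cmp $t2, 9  (cmp 9,9)
bne loop: not taken
$t0=0>>3=0
halt.
Total executed instructions: 29.

29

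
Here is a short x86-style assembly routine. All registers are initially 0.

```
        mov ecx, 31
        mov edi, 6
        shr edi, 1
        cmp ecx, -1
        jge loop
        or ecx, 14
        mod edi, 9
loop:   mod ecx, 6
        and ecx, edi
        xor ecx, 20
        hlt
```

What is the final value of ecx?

after mov ecx, 31: ecx=31
after mov edi, 6: edi=6
after shr edi, 1: edi=6>>1=3
cmp ecx, -1  (cmp 31,-1)
jge loop: taken
after mod ecx, 6: ecx=31%6=1
after and ecx, edi: ecx=1&3=1
after xor ecx, 20: ecx=1^20=21
halt.

21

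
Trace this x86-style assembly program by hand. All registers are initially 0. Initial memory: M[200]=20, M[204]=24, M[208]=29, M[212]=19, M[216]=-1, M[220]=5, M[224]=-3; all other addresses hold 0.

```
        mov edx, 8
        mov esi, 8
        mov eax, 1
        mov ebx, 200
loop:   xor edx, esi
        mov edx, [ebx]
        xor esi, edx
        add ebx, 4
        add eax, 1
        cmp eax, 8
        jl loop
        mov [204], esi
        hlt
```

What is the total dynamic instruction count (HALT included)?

mov edx, 8 → edx=8
mov esi, 8 → esi=8
mov eax, 1 → eax=1
mov ebx, 200 → ebx=200
xor edx, esi → edx=8^8=0
mov edx, [ebx] → edx=M[200]=20
xor esi, edx → esi=8^20=28
add ebx, 4 → ebx=200+4=204
add eax, 1 → eax=1+1=2
cmp eax, 8  (cmp 2,8)
jl loop: taken
xor edx, esi → edx=20^28=8
mov edx, [ebx] → edx=M[204]=24
xor esi, edx → esi=28^24=4
add ebx, 4 → ebx=204+4=208
add eax, 1 → eax=2+1=3
cmp eax, 8  (cmp 3,8)
jl loop: taken
xor edx, esi → edx=24^4=28
mov edx, [ebx] → edx=M[208]=29
xor esi, edx → esi=4^29=25
add ebx, 4 → ebx=208+4=212
add eax, 1 → eax=3+1=4
cmp eax, 8  (cmp 4,8)
jl loop: taken
xor edx, esi → edx=29^25=4
mov edx, [ebx] → edx=M[212]=19
xor esi, edx → esi=25^19=10
add ebx, 4 → ebx=212+4=216
add eax, 1 → eax=4+1=5
cmp eax, 8  (cmp 5,8)
jl loop: taken
xor edx, esi → edx=19^10=25
mov edx, [ebx] → edx=M[216]=-1
xor esi, edx → esi=10^(-1)=-11
add ebx, 4 → ebx=216+4=220
add eax, 1 → eax=5+1=6
cmp eax, 8  (cmp 6,8)
jl loop: taken
xor edx, esi → edx=(-1)^(-11)=10
mov edx, [ebx] → edx=M[220]=5
xor esi, edx → esi=(-11)^5=-16
add ebx, 4 → ebx=220+4=224
add eax, 1 → eax=6+1=7
cmp eax, 8  (cmp 7,8)
jl loop: taken
xor edx, esi → edx=5^(-16)=-11
mov edx, [ebx] → edx=M[224]=-3
xor esi, edx → esi=(-16)^(-3)=13
add ebx, 4 → ebx=224+4=228
add eax, 1 → eax=7+1=8
cmp eax, 8  (cmp 8,8)
jl loop: not taken
mov [204], esi → M[204]=13
halt.
Total executed instructions: 55.

55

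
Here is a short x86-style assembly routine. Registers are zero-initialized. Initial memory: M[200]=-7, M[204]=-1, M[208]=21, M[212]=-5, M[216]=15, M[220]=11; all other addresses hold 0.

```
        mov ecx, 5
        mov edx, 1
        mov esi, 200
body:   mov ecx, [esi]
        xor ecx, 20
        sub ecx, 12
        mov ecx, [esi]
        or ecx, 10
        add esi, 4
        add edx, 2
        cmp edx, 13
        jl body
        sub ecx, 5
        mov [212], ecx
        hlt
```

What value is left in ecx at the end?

ecx=5
edx=1
esi=200
ecx=M[200]=-7
ecx=(-7)^20=-19
ecx=(-19)-12=-31
ecx=M[200]=-7
ecx=(-7)|10=-5
esi=200+4=204
edx=1+2=3
cmp edx, 13  (cmp 3,13)
jl body: taken
ecx=M[204]=-1
ecx=(-1)^20=-21
ecx=(-21)-12=-33
ecx=M[204]=-1
ecx=(-1)|10=-1
esi=204+4=208
edx=3+2=5
cmp edx, 13  (cmp 5,13)
jl body: taken
ecx=M[208]=21
ecx=21^20=1
ecx=1-12=-11
ecx=M[208]=21
ecx=21|10=31
esi=208+4=212
edx=5+2=7
cmp edx, 13  (cmp 7,13)
jl body: taken
ecx=M[212]=-5
ecx=(-5)^20=-17
ecx=(-17)-12=-29
ecx=M[212]=-5
ecx=(-5)|10=-5
esi=212+4=216
edx=7+2=9
cmp edx, 13  (cmp 9,13)
jl body: taken
ecx=M[216]=15
ecx=15^20=27
ecx=27-12=15
ecx=M[216]=15
ecx=15|10=15
esi=216+4=220
edx=9+2=11
cmp edx, 13  (cmp 11,13)
jl body: taken
ecx=M[220]=11
ecx=11^20=31
ecx=31-12=19
ecx=M[220]=11
ecx=11|10=11
esi=220+4=224
edx=11+2=13
cmp edx, 13  (cmp 13,13)
jl body: not taken
ecx=11-5=6
mov [212], ecx → M[212]=6
halt.

6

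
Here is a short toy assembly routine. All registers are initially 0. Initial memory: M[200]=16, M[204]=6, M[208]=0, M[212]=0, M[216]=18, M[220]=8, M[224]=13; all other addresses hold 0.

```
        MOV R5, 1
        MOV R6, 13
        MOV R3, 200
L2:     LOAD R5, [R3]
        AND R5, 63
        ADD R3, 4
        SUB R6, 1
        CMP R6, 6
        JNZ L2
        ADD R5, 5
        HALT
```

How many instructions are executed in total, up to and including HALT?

R5=1
R6=13
R3=200
R5=M[200]=16
R5=16&63=16
R3=200+4=204
R6=13-1=12
CMP R6, 6  (cmp 12,6)
JNZ L2: taken
R5=M[204]=6
R5=6&63=6
R3=204+4=208
R6=12-1=11
CMP R6, 6  (cmp 11,6)
JNZ L2: taken
R5=M[208]=0
R5=0&63=0
R3=208+4=212
R6=11-1=10
CMP R6, 6  (cmp 10,6)
JNZ L2: taken
R5=M[212]=0
R5=0&63=0
R3=212+4=216
R6=10-1=9
CMP R6, 6  (cmp 9,6)
JNZ L2: taken
R5=M[216]=18
R5=18&63=18
R3=216+4=220
R6=9-1=8
CMP R6, 6  (cmp 8,6)
JNZ L2: taken
R5=M[220]=8
R5=8&63=8
R3=220+4=224
R6=8-1=7
CMP R6, 6  (cmp 7,6)
JNZ L2: taken
R5=M[224]=13
R5=13&63=13
R3=224+4=228
R6=7-1=6
CMP R6, 6  (cmp 6,6)
JNZ L2: not taken
R5=13+5=18
halt.
Total executed instructions: 47.

47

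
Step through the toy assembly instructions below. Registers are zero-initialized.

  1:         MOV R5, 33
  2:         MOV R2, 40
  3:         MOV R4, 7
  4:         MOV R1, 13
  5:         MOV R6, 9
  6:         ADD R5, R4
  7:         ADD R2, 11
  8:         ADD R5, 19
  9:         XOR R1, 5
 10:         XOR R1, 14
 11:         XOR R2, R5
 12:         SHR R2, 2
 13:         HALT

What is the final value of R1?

6

after MOV R5, 33: R5=33
after MOV R2, 40: R2=40
after MOV R4, 7: R4=7
after MOV R1, 13: R1=13
after MOV R6, 9: R6=9
after ADD R5, R4: R5=33+7=40
after ADD R2, 11: R2=40+11=51
after ADD R5, 19: R5=40+19=59
after XOR R1, 5: R1=13^5=8
after XOR R1, 14: R1=8^14=6
after XOR R2, R5: R2=51^59=8
after SHR R2, 2: R2=8>>2=2
halt.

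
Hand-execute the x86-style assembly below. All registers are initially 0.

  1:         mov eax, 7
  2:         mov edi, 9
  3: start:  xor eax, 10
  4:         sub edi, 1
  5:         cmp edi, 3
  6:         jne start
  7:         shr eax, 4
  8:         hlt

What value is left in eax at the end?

eax=7
edi=9
eax=7^10=13
edi=9-1=8
cmp edi, 3  (cmp 8,3)
jne start: taken
eax=13^10=7
edi=8-1=7
cmp edi, 3  (cmp 7,3)
jne start: taken
eax=7^10=13
edi=7-1=6
cmp edi, 3  (cmp 6,3)
jne start: taken
eax=13^10=7
edi=6-1=5
cmp edi, 3  (cmp 5,3)
jne start: taken
eax=7^10=13
edi=5-1=4
cmp edi, 3  (cmp 4,3)
jne start: taken
eax=13^10=7
edi=4-1=3
cmp edi, 3  (cmp 3,3)
jne start: not taken
eax=7>>4=0
halt.

0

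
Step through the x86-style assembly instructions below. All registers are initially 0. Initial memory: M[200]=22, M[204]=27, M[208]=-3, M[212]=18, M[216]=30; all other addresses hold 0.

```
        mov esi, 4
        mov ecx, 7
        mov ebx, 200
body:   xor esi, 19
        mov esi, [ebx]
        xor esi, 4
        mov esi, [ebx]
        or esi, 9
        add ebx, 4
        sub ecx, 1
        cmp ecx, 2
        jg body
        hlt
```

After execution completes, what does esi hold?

after mov esi, 4: esi=4
after mov ecx, 7: ecx=7
after mov ebx, 200: ebx=200
after xor esi, 19: esi=4^19=23
after mov esi, [ebx]: esi=M[200]=22
after xor esi, 4: esi=22^4=18
after mov esi, [ebx]: esi=M[200]=22
after or esi, 9: esi=22|9=31
after add ebx, 4: ebx=200+4=204
after sub ecx, 1: ecx=7-1=6
cmp ecx, 2  (cmp 6,2)
jg body: taken
after xor esi, 19: esi=31^19=12
after mov esi, [ebx]: esi=M[204]=27
after xor esi, 4: esi=27^4=31
after mov esi, [ebx]: esi=M[204]=27
after or esi, 9: esi=27|9=27
after add ebx, 4: ebx=204+4=208
after sub ecx, 1: ecx=6-1=5
cmp ecx, 2  (cmp 5,2)
jg body: taken
after xor esi, 19: esi=27^19=8
after mov esi, [ebx]: esi=M[208]=-3
after xor esi, 4: esi=(-3)^4=-7
after mov esi, [ebx]: esi=M[208]=-3
after or esi, 9: esi=(-3)|9=-3
after add ebx, 4: ebx=208+4=212
after sub ecx, 1: ecx=5-1=4
cmp ecx, 2  (cmp 4,2)
jg body: taken
after xor esi, 19: esi=(-3)^19=-18
after mov esi, [ebx]: esi=M[212]=18
after xor esi, 4: esi=18^4=22
after mov esi, [ebx]: esi=M[212]=18
after or esi, 9: esi=18|9=27
after add ebx, 4: ebx=212+4=216
after sub ecx, 1: ecx=4-1=3
cmp ecx, 2  (cmp 3,2)
jg body: taken
after xor esi, 19: esi=27^19=8
after mov esi, [ebx]: esi=M[216]=30
after xor esi, 4: esi=30^4=26
after mov esi, [ebx]: esi=M[216]=30
after or esi, 9: esi=30|9=31
after add ebx, 4: ebx=216+4=220
after sub ecx, 1: ecx=3-1=2
cmp ecx, 2  (cmp 2,2)
jg body: not taken
halt.

31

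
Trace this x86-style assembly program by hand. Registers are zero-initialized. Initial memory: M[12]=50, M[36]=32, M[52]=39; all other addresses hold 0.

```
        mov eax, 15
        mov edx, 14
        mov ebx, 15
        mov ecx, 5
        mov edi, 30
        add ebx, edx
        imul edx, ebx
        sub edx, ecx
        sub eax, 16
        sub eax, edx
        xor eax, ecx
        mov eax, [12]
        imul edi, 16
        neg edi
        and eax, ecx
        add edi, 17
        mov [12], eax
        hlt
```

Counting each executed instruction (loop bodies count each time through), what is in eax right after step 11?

-405

eax=15
edx=14
ebx=15
ecx=5
edi=30
ebx=15+14=29
edx=14*29=406
edx=406-5=401
eax=15-16=-1
eax=(-1)-401=-402
eax=(-402)^5=-405
After step 11: eax = -405.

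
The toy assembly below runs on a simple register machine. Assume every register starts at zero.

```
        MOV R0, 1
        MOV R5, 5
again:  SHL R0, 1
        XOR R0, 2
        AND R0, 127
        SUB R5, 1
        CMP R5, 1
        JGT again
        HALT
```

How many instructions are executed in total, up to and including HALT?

27

after MOV R0, 1: R0=1
after MOV R5, 5: R5=5
after SHL R0, 1: R0=1<<1=2
after XOR R0, 2: R0=2^2=0
after AND R0, 127: R0=0&127=0
after SUB R5, 1: R5=5-1=4
CMP R5, 1  (cmp 4,1)
JGT again: taken
after SHL R0, 1: R0=0<<1=0
after XOR R0, 2: R0=0^2=2
after AND R0, 127: R0=2&127=2
after SUB R5, 1: R5=4-1=3
CMP R5, 1  (cmp 3,1)
JGT again: taken
after SHL R0, 1: R0=2<<1=4
after XOR R0, 2: R0=4^2=6
after AND R0, 127: R0=6&127=6
after SUB R5, 1: R5=3-1=2
CMP R5, 1  (cmp 2,1)
JGT again: taken
after SHL R0, 1: R0=6<<1=12
after XOR R0, 2: R0=12^2=14
after AND R0, 127: R0=14&127=14
after SUB R5, 1: R5=2-1=1
CMP R5, 1  (cmp 1,1)
JGT again: not taken
halt.
Total executed instructions: 27.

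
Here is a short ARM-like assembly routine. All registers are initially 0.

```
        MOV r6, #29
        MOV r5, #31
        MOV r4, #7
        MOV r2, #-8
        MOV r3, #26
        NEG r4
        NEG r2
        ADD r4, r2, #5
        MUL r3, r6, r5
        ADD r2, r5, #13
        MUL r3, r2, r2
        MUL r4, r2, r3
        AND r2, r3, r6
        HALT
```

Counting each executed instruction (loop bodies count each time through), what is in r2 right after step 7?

8

r6=29
r5=31
r4=7
r2=-8
r3=26
r4=-(7)=-7
r2=-(-8)=8
After step 7: r2 = 8.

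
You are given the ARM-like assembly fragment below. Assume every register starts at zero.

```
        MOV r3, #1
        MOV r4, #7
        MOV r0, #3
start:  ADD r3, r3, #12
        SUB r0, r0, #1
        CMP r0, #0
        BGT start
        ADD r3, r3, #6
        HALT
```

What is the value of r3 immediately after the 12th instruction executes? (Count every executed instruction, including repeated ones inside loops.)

MOV r3, #1 → r3=1
MOV r4, #7 → r4=7
MOV r0, #3 → r0=3
ADD r3, r3, #12 → r3=1+12=13
SUB r0, r0, #1 → r0=3-1=2
CMP r0, #0  (cmp 2,0)
BGT start: taken
ADD r3, r3, #12 → r3=13+12=25
SUB r0, r0, #1 → r0=2-1=1
CMP r0, #0  (cmp 1,0)
BGT start: taken
ADD r3, r3, #12 → r3=25+12=37
After step 12: r3 = 37.

37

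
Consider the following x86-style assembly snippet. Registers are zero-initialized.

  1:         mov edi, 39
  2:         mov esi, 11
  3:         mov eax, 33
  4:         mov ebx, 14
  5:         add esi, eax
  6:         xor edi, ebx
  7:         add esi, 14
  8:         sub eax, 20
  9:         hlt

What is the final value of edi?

41

mov edi, 39 → edi=39
mov esi, 11 → esi=11
mov eax, 33 → eax=33
mov ebx, 14 → ebx=14
add esi, eax → esi=11+33=44
xor edi, ebx → edi=39^14=41
add esi, 14 → esi=44+14=58
sub eax, 20 → eax=33-20=13
halt.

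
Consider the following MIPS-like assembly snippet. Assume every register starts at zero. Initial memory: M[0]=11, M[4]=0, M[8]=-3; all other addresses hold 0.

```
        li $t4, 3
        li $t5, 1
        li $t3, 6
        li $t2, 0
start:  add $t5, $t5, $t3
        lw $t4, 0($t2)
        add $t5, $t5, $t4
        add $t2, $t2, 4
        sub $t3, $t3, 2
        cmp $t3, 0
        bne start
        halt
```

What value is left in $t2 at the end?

li $t4, 3 → $t4=3
li $t5, 1 → $t5=1
li $t3, 6 → $t3=6
li $t2, 0 → $t2=0
add $t5, $t5, $t3 → $t5=1+6=7
lw $t4, 0($t2) → $t4=M[0]=11
add $t5, $t5, $t4 → $t5=7+11=18
add $t2, $t2, 4 → $t2=0+4=4
sub $t3, $t3, 2 → $t3=6-2=4
cmp $t3, 0  (cmp 4,0)
bne start: taken
add $t5, $t5, $t3 → $t5=18+4=22
lw $t4, 0($t2) → $t4=M[4]=0
add $t5, $t5, $t4 → $t5=22+0=22
add $t2, $t2, 4 → $t2=4+4=8
sub $t3, $t3, 2 → $t3=4-2=2
cmp $t3, 0  (cmp 2,0)
bne start: taken
add $t5, $t5, $t3 → $t5=22+2=24
lw $t4, 0($t2) → $t4=M[8]=-3
add $t5, $t5, $t4 → $t5=24+(-3)=21
add $t2, $t2, 4 → $t2=8+4=12
sub $t3, $t3, 2 → $t3=2-2=0
cmp $t3, 0  (cmp 0,0)
bne start: not taken
halt.

12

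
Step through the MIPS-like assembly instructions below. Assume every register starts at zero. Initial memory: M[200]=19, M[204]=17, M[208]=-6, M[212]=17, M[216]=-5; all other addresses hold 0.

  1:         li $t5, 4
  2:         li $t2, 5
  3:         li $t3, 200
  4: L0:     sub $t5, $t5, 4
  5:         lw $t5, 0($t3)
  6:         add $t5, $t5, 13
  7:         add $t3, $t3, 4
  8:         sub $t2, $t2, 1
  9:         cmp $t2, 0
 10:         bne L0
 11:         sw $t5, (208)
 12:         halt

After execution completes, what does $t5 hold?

after li $t5, 4: $t5=4
after li $t2, 5: $t2=5
after li $t3, 200: $t3=200
after sub $t5, $t5, 4: $t5=4-4=0
after lw $t5, 0($t3): $t5=M[200]=19
after add $t5, $t5, 13: $t5=19+13=32
after add $t3, $t3, 4: $t3=200+4=204
after sub $t2, $t2, 1: $t2=5-1=4
cmp $t2, 0  (cmp 4,0)
bne L0: taken
after sub $t5, $t5, 4: $t5=32-4=28
after lw $t5, 0($t3): $t5=M[204]=17
after add $t5, $t5, 13: $t5=17+13=30
after add $t3, $t3, 4: $t3=204+4=208
after sub $t2, $t2, 1: $t2=4-1=3
cmp $t2, 0  (cmp 3,0)
bne L0: taken
after sub $t5, $t5, 4: $t5=30-4=26
after lw $t5, 0($t3): $t5=M[208]=-6
after add $t5, $t5, 13: $t5=(-6)+13=7
after add $t3, $t3, 4: $t3=208+4=212
after sub $t2, $t2, 1: $t2=3-1=2
cmp $t2, 0  (cmp 2,0)
bne L0: taken
after sub $t5, $t5, 4: $t5=7-4=3
after lw $t5, 0($t3): $t5=M[212]=17
after add $t5, $t5, 13: $t5=17+13=30
after add $t3, $t3, 4: $t3=212+4=216
after sub $t2, $t2, 1: $t2=2-1=1
cmp $t2, 0  (cmp 1,0)
bne L0: taken
after sub $t5, $t5, 4: $t5=30-4=26
after lw $t5, 0($t3): $t5=M[216]=-5
after add $t5, $t5, 13: $t5=(-5)+13=8
after add $t3, $t3, 4: $t3=216+4=220
after sub $t2, $t2, 1: $t2=1-1=0
cmp $t2, 0  (cmp 0,0)
bne L0: not taken
sw $t5, (208) → M[208]=8
halt.

8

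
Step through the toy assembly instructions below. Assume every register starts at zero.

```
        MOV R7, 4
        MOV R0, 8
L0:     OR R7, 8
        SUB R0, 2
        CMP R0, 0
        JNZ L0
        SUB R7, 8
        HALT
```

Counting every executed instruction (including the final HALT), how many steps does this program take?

after MOV R7, 4: R7=4
after MOV R0, 8: R0=8
after OR R7, 8: R7=4|8=12
after SUB R0, 2: R0=8-2=6
CMP R0, 0  (cmp 6,0)
JNZ L0: taken
after OR R7, 8: R7=12|8=12
after SUB R0, 2: R0=6-2=4
CMP R0, 0  (cmp 4,0)
JNZ L0: taken
after OR R7, 8: R7=12|8=12
after SUB R0, 2: R0=4-2=2
CMP R0, 0  (cmp 2,0)
JNZ L0: taken
after OR R7, 8: R7=12|8=12
after SUB R0, 2: R0=2-2=0
CMP R0, 0  (cmp 0,0)
JNZ L0: not taken
after SUB R7, 8: R7=12-8=4
halt.
Total executed instructions: 20.

20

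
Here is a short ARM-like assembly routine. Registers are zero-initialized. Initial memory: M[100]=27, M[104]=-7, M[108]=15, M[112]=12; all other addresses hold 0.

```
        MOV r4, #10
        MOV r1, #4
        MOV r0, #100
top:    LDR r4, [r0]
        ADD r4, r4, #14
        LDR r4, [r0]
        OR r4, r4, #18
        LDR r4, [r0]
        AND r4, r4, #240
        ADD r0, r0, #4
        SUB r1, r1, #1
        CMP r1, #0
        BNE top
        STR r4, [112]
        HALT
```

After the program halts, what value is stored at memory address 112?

0

r4=10
r1=4
r0=100
r4=M[100]=27
r4=27+14=41
r4=M[100]=27
r4=27|18=27
r4=M[100]=27
r4=27&240=16
r0=100+4=104
r1=4-1=3
CMP r1, #0  (cmp 3,0)
BNE top: taken
r4=M[104]=-7
r4=(-7)+14=7
r4=M[104]=-7
r4=(-7)|18=-5
r4=M[104]=-7
r4=(-7)&240=240
r0=104+4=108
r1=3-1=2
CMP r1, #0  (cmp 2,0)
BNE top: taken
r4=M[108]=15
r4=15+14=29
r4=M[108]=15
r4=15|18=31
r4=M[108]=15
r4=15&240=0
r0=108+4=112
r1=2-1=1
CMP r1, #0  (cmp 1,0)
BNE top: taken
r4=M[112]=12
r4=12+14=26
r4=M[112]=12
r4=12|18=30
r4=M[112]=12
r4=12&240=0
r0=112+4=116
r1=1-1=0
CMP r1, #0  (cmp 0,0)
BNE top: not taken
STR r4, [112] → M[112]=0
halt.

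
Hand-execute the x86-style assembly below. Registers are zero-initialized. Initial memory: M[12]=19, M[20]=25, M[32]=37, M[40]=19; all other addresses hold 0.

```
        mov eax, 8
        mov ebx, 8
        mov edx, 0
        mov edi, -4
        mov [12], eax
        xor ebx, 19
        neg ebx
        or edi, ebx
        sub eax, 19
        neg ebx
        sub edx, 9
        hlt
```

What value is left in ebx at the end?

eax=8
ebx=8
edx=0
edi=-4
mov [12], eax → M[12]=8
ebx=8^19=27
ebx=-(27)=-27
edi=(-4)|(-27)=-3
eax=8-19=-11
ebx=-(-27)=27
edx=0-9=-9
halt.

27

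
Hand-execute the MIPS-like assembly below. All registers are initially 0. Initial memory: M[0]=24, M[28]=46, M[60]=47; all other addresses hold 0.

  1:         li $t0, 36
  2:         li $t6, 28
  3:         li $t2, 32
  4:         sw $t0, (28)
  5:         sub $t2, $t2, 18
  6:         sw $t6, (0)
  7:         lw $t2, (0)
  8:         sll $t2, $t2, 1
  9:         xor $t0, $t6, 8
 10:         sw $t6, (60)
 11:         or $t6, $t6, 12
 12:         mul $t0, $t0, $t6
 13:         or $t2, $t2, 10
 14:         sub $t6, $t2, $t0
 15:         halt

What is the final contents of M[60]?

li $t0, 36 → $t0=36
li $t6, 28 → $t6=28
li $t2, 32 → $t2=32
sw $t0, (28) → M[28]=36
sub $t2, $t2, 18 → $t2=32-18=14
sw $t6, (0) → M[0]=28
lw $t2, (0) → $t2=M[0]=28
sll $t2, $t2, 1 → $t2=28<<1=56
xor $t0, $t6, 8 → $t0=28^8=20
sw $t6, (60) → M[60]=28
or $t6, $t6, 12 → $t6=28|12=28
mul $t0, $t0, $t6 → $t0=20*28=560
or $t2, $t2, 10 → $t2=56|10=58
sub $t6, $t2, $t0 → $t6=58-560=-502
halt.

28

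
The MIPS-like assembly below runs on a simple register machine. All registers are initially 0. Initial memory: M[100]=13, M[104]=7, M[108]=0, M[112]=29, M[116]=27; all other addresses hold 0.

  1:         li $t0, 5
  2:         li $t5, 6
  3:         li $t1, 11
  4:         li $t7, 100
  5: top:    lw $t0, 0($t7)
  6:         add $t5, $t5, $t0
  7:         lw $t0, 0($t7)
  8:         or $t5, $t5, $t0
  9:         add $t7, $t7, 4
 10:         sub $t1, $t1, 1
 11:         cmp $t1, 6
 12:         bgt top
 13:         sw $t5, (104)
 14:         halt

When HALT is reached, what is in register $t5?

li $t0, 5 → $t0=5
li $t5, 6 → $t5=6
li $t1, 11 → $t1=11
li $t7, 100 → $t7=100
lw $t0, 0($t7) → $t0=M[100]=13
add $t5, $t5, $t0 → $t5=6+13=19
lw $t0, 0($t7) → $t0=M[100]=13
or $t5, $t5, $t0 → $t5=19|13=31
add $t7, $t7, 4 → $t7=100+4=104
sub $t1, $t1, 1 → $t1=11-1=10
cmp $t1, 6  (cmp 10,6)
bgt top: taken
lw $t0, 0($t7) → $t0=M[104]=7
add $t5, $t5, $t0 → $t5=31+7=38
lw $t0, 0($t7) → $t0=M[104]=7
or $t5, $t5, $t0 → $t5=38|7=39
add $t7, $t7, 4 → $t7=104+4=108
sub $t1, $t1, 1 → $t1=10-1=9
cmp $t1, 6  (cmp 9,6)
bgt top: taken
lw $t0, 0($t7) → $t0=M[108]=0
add $t5, $t5, $t0 → $t5=39+0=39
lw $t0, 0($t7) → $t0=M[108]=0
or $t5, $t5, $t0 → $t5=39|0=39
add $t7, $t7, 4 → $t7=108+4=112
sub $t1, $t1, 1 → $t1=9-1=8
cmp $t1, 6  (cmp 8,6)
bgt top: taken
lw $t0, 0($t7) → $t0=M[112]=29
add $t5, $t5, $t0 → $t5=39+29=68
lw $t0, 0($t7) → $t0=M[112]=29
or $t5, $t5, $t0 → $t5=68|29=93
add $t7, $t7, 4 → $t7=112+4=116
sub $t1, $t1, 1 → $t1=8-1=7
cmp $t1, 6  (cmp 7,6)
bgt top: taken
lw $t0, 0($t7) → $t0=M[116]=27
add $t5, $t5, $t0 → $t5=93+27=120
lw $t0, 0($t7) → $t0=M[116]=27
or $t5, $t5, $t0 → $t5=120|27=123
add $t7, $t7, 4 → $t7=116+4=120
sub $t1, $t1, 1 → $t1=7-1=6
cmp $t1, 6  (cmp 6,6)
bgt top: not taken
sw $t5, (104) → M[104]=123
halt.

123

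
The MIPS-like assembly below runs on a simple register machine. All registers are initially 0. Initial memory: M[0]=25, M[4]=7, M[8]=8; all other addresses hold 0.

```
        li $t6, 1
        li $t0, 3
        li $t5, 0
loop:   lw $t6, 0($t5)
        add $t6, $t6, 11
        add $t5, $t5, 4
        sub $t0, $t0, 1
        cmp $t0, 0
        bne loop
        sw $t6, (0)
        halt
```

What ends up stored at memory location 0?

19

after li $t6, 1: $t6=1
after li $t0, 3: $t0=3
after li $t5, 0: $t5=0
after lw $t6, 0($t5): $t6=M[0]=25
after add $t6, $t6, 11: $t6=25+11=36
after add $t5, $t5, 4: $t5=0+4=4
after sub $t0, $t0, 1: $t0=3-1=2
cmp $t0, 0  (cmp 2,0)
bne loop: taken
after lw $t6, 0($t5): $t6=M[4]=7
after add $t6, $t6, 11: $t6=7+11=18
after add $t5, $t5, 4: $t5=4+4=8
after sub $t0, $t0, 1: $t0=2-1=1
cmp $t0, 0  (cmp 1,0)
bne loop: taken
after lw $t6, 0($t5): $t6=M[8]=8
after add $t6, $t6, 11: $t6=8+11=19
after add $t5, $t5, 4: $t5=8+4=12
after sub $t0, $t0, 1: $t0=1-1=0
cmp $t0, 0  (cmp 0,0)
bne loop: not taken
sw $t6, (0) → M[0]=19
halt.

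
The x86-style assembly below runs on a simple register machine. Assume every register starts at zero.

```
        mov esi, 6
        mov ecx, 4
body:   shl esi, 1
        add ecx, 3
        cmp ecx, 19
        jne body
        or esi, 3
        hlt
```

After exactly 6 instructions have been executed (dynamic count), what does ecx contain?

7

after mov esi, 6: esi=6
after mov ecx, 4: ecx=4
after shl esi, 1: esi=6<<1=12
after add ecx, 3: ecx=4+3=7
cmp ecx, 19  (cmp 7,19)
jne body: taken
After step 6: ecx = 7.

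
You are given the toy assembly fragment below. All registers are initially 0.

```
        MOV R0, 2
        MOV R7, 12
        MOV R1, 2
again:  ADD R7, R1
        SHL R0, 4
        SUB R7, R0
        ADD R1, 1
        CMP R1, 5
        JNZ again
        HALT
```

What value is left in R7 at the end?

-8715

after MOV R0, 2: R0=2
after MOV R7, 12: R7=12
after MOV R1, 2: R1=2
after ADD R7, R1: R7=12+2=14
after SHL R0, 4: R0=2<<4=32
after SUB R7, R0: R7=14-32=-18
after ADD R1, 1: R1=2+1=3
CMP R1, 5  (cmp 3,5)
JNZ again: taken
after ADD R7, R1: R7=(-18)+3=-15
after SHL R0, 4: R0=32<<4=512
after SUB R7, R0: R7=(-15)-512=-527
after ADD R1, 1: R1=3+1=4
CMP R1, 5  (cmp 4,5)
JNZ again: taken
after ADD R7, R1: R7=(-527)+4=-523
after SHL R0, 4: R0=512<<4=8192
after SUB R7, R0: R7=(-523)-8192=-8715
after ADD R1, 1: R1=4+1=5
CMP R1, 5  (cmp 5,5)
JNZ again: not taken
halt.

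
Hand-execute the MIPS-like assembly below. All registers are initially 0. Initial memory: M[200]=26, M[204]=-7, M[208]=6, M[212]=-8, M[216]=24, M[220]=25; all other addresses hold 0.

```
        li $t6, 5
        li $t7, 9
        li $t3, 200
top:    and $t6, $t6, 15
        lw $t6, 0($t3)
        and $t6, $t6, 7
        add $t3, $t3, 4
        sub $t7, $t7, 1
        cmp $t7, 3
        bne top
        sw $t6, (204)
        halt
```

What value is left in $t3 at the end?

224

after li $t6, 5: $t6=5
after li $t7, 9: $t7=9
after li $t3, 200: $t3=200
after and $t6, $t6, 15: $t6=5&15=5
after lw $t6, 0($t3): $t6=M[200]=26
after and $t6, $t6, 7: $t6=26&7=2
after add $t3, $t3, 4: $t3=200+4=204
after sub $t7, $t7, 1: $t7=9-1=8
cmp $t7, 3  (cmp 8,3)
bne top: taken
after and $t6, $t6, 15: $t6=2&15=2
after lw $t6, 0($t3): $t6=M[204]=-7
after and $t6, $t6, 7: $t6=(-7)&7=1
after add $t3, $t3, 4: $t3=204+4=208
after sub $t7, $t7, 1: $t7=8-1=7
cmp $t7, 3  (cmp 7,3)
bne top: taken
after and $t6, $t6, 15: $t6=1&15=1
after lw $t6, 0($t3): $t6=M[208]=6
after and $t6, $t6, 7: $t6=6&7=6
after add $t3, $t3, 4: $t3=208+4=212
after sub $t7, $t7, 1: $t7=7-1=6
cmp $t7, 3  (cmp 6,3)
bne top: taken
after and $t6, $t6, 15: $t6=6&15=6
after lw $t6, 0($t3): $t6=M[212]=-8
after and $t6, $t6, 7: $t6=(-8)&7=0
after add $t3, $t3, 4: $t3=212+4=216
after sub $t7, $t7, 1: $t7=6-1=5
cmp $t7, 3  (cmp 5,3)
bne top: taken
after and $t6, $t6, 15: $t6=0&15=0
after lw $t6, 0($t3): $t6=M[216]=24
after and $t6, $t6, 7: $t6=24&7=0
after add $t3, $t3, 4: $t3=216+4=220
after sub $t7, $t7, 1: $t7=5-1=4
cmp $t7, 3  (cmp 4,3)
bne top: taken
after and $t6, $t6, 15: $t6=0&15=0
after lw $t6, 0($t3): $t6=M[220]=25
after and $t6, $t6, 7: $t6=25&7=1
after add $t3, $t3, 4: $t3=220+4=224
after sub $t7, $t7, 1: $t7=4-1=3
cmp $t7, 3  (cmp 3,3)
bne top: not taken
sw $t6, (204) → M[204]=1
halt.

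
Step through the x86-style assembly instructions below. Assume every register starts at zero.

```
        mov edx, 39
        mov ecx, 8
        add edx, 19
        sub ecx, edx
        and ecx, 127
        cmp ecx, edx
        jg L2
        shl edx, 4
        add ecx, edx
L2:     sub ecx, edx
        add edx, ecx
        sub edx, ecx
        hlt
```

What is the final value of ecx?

20

edx=39
ecx=8
edx=39+19=58
ecx=8-58=-50
ecx=(-50)&127=78
cmp ecx, edx  (cmp 78,58)
jg L2: taken
ecx=78-58=20
edx=58+20=78
edx=78-20=58
halt.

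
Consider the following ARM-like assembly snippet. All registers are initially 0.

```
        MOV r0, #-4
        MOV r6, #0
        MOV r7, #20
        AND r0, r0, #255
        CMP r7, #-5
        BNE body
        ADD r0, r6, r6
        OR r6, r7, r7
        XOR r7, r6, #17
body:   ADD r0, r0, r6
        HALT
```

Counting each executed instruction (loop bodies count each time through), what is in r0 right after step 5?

MOV r0, #-4 → r0=-4
MOV r6, #0 → r6=0
MOV r7, #20 → r7=20
AND r0, r0, #255 → r0=(-4)&255=252
CMP r7, #-5  (cmp 20,-5)
After step 5: r0 = 252.

252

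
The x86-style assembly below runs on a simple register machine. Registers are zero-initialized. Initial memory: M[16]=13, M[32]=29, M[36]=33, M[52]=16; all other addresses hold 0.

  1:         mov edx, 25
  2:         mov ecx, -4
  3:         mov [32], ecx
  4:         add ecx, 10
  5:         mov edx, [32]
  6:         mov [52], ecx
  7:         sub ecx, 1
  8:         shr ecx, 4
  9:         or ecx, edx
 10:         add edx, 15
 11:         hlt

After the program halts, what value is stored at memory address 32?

-4

after mov edx, 25: edx=25
after mov ecx, -4: ecx=-4
mov [32], ecx → M[32]=-4
after add ecx, 10: ecx=(-4)+10=6
after mov edx, [32]: edx=M[32]=-4
mov [52], ecx → M[52]=6
after sub ecx, 1: ecx=6-1=5
after shr ecx, 4: ecx=5>>4=0
after or ecx, edx: ecx=0|(-4)=-4
after add edx, 15: edx=(-4)+15=11
halt.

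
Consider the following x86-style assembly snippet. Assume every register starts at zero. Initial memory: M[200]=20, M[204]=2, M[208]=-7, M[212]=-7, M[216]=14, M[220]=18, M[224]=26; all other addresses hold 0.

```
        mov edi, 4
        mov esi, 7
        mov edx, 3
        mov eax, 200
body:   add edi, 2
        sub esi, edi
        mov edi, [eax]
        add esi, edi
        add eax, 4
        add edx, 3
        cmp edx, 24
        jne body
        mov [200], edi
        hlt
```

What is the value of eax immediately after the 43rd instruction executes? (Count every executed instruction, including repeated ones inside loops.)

after mov edi, 4: edi=4
after mov esi, 7: esi=7
after mov edx, 3: edx=3
after mov eax, 200: eax=200
after add edi, 2: edi=4+2=6
after sub esi, edi: esi=7-6=1
after mov edi, [eax]: edi=M[200]=20
after add esi, edi: esi=1+20=21
after add eax, 4: eax=200+4=204
after add edx, 3: edx=3+3=6
cmp edx, 24  (cmp 6,24)
jne body: taken
after add edi, 2: edi=20+2=22
after sub esi, edi: esi=21-22=-1
after mov edi, [eax]: edi=M[204]=2
after add esi, edi: esi=(-1)+2=1
after add eax, 4: eax=204+4=208
after add edx, 3: edx=6+3=9
cmp edx, 24  (cmp 9,24)
jne body: taken
after add edi, 2: edi=2+2=4
after sub esi, edi: esi=1-4=-3
after mov edi, [eax]: edi=M[208]=-7
after add esi, edi: esi=(-3)+(-7)=-10
after add eax, 4: eax=208+4=212
after add edx, 3: edx=9+3=12
cmp edx, 24  (cmp 12,24)
jne body: taken
after add edi, 2: edi=(-7)+2=-5
after sub esi, edi: esi=(-10)-(-5)=-5
after mov edi, [eax]: edi=M[212]=-7
after add esi, edi: esi=(-5)+(-7)=-12
after add eax, 4: eax=212+4=216
after add edx, 3: edx=12+3=15
cmp edx, 24  (cmp 15,24)
jne body: taken
after add edi, 2: edi=(-7)+2=-5
after sub esi, edi: esi=(-12)-(-5)=-7
after mov edi, [eax]: edi=M[216]=14
after add esi, edi: esi=(-7)+14=7
after add eax, 4: eax=216+4=220
after add edx, 3: edx=15+3=18
cmp edx, 24  (cmp 18,24)
After step 43: eax = 220.

220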